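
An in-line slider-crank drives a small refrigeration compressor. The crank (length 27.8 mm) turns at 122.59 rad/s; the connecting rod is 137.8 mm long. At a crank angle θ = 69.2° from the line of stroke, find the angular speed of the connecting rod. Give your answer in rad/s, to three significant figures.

ω = 122.6 rad/s
The rod makes angle φ with the slider axis where L sinφ = r sinθ; differentiating, L cosφ·φ̇ = r ω cosθ.
L cosφ = √(L² − r² sin²θ) = 0.13533 m.
|ω_rod| = r ω |cosθ| / √(L² − r² sin²θ) = 0.0278·122.6·0.35511/0.13533 = 8.9428 rad/s.

8.94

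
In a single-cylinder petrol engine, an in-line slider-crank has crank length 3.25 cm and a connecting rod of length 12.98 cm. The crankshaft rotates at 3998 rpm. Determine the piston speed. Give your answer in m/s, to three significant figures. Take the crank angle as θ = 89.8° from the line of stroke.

13.6

ω = 2π·3998/60 = 418.7 rad/s
For an in-line slider-crank, x = r cosθ + √(L² − r² sin²θ), so v = −rω sinθ·[1 + r cosθ/√(L² − r² sin²θ)].
With r = 0.0325 m, L = 0.1298 m, θ = 89.8°: √(L² − r² sin²θ) = 0.12567 m.
v = −0.0325·418.7·0.99999·[1 + 0.0325·0.00349/0.12567] = -13.619 m/s.
|v| = 13.619 m/s.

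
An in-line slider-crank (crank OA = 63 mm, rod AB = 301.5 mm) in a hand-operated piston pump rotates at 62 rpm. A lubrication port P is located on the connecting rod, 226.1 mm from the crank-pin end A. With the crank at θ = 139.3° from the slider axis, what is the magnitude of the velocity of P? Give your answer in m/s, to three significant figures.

0.247

ω = 6.493 rad/s.  Crank-pin speed |V_A| = rω = 0.40904 m/s, perpendicular to OA.
Rod angle: sinφ = −(r/L) sinθ ⇒ φ = -7.831°; ω_rod = −rω cosθ/√(L²−r²sin²θ) = +1.0382 rad/s.
V_P = V_A + ω_rod × AP, with AP = 0.2261 m along the rod.
Components: V_Px = −rω sinθ − a·ω_rod·sinφ = -0.23475 m/s;  V_Py = rω cosθ + a·ω_rod·cosφ = -0.077552 m/s.
|V_P| = √(V_Px² + V_Py²) = 0.24722 m/s.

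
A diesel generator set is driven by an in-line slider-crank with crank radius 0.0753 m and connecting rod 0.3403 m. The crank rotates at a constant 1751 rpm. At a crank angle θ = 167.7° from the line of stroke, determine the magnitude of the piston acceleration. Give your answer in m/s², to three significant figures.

ω = 2π·1751/60 = 183.4 rad/s
x(θ) = r cosθ + √(L² − r² sin²θ); with ω constant, a = ω²·d²x/dθ².
d²x/dθ² = −r cosθ − r²(cos2θ)/√u − r⁴ sin²2θ/(4u^{3/2}),  u = L² − r² sin²θ = 0.115547 m².
Substituting r = 0.0753 m, L = 0.3403 m, θ = 167.7°: d²x/dθ² = +0.058369 m.
a = ω²·d²x/dθ² = (183.4)²·(+0.058369) = +1962.5 m/s²;  |a| = 1962.5 m/s².

1960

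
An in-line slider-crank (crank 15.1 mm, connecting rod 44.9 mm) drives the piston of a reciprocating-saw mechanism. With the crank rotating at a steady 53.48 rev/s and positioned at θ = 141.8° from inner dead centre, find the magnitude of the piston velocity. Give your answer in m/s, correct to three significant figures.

2.29

ω = 2π·53.5 = 336 rad/s
For an in-line slider-crank, x = r cosθ + √(L² − r² sin²θ), so v = −rω sinθ·[1 + r cosθ/√(L² − r² sin²θ)].
With r = 0.0151 m, L = 0.0449 m, θ = 141.8°: √(L² − r² sin²θ) = 0.043918 m.
v = −0.0151·336·0.61841·[1 + 0.0151·-0.78586/0.043918] = -2.29 m/s.
|v| = 2.29 m/s.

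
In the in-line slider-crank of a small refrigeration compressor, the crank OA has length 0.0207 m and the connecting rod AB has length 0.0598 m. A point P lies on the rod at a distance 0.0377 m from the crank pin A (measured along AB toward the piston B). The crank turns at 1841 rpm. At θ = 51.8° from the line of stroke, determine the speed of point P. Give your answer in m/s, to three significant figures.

3.69

ω = 192.8 rad/s.  Crank-pin speed |V_A| = rω = 3.9907 m/s, perpendicular to OA.
Rod angle: sinφ = −(r/L) sinθ ⇒ φ = -15.785°; ω_rod = −rω cosθ/√(L²−r²sin²θ) = -42.887 rad/s.
V_P = V_A + ω_rod × AP, with AP = 0.0377 m along the rod.
Components: V_Px = −rω sinθ − a·ω_rod·sinφ = -3.576 m/s;  V_Py = rω cosθ + a·ω_rod·cosφ = +0.91205 m/s.
|V_P| = √(V_Px² + V_Py²) = 3.6904 m/s.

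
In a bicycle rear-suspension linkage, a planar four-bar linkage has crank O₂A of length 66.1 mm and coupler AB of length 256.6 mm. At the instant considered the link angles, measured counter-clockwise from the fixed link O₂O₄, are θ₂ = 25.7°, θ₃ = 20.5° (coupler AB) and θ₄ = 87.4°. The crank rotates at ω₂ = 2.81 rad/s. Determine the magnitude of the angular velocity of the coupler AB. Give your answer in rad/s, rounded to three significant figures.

ω₂ = 2.81 rad/s
Differentiating the loop-closure r₂e^{iθ₂}+r₃e^{iθ₃}=r₁+r₄e^{iθ₄} gives r₂ω₂e^{iθ₂}+r₃ω₃e^{iθ₃}=r₄ω₄e^{iθ₄}.
Eliminating the other unknown: ω₃ = r₂ω₂ sin(θ₄−θ₂) / [r₃ sin(θ₃−θ₄)].
Numerator sine = +0.88048; denominator sine = -0.91982.
Result = 0.0661·2.81·(+0.88048) / (0.2566·(-0.91982)) = -0.69289 rad/s; magnitude 0.69289 rad/s.

0.693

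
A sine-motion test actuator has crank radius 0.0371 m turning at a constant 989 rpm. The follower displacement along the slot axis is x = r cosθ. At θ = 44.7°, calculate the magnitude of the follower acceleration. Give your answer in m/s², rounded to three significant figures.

283

ω = 103.6 rad/s (from 989 rpm).
x = r cosθ ⇒ ẍ = −rω² cosθ (ω constant).
|a| = rω²|cosθ| = 0.0371·(103.6)²·|cos 44.7°| = 282.86 m/s².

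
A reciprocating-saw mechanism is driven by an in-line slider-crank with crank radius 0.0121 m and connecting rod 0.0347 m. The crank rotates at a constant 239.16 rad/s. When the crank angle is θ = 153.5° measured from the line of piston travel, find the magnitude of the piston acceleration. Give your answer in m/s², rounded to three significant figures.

467

ω = 239.2 rad/s
x(θ) = r cosθ + √(L² − r² sin²θ); with ω constant, a = ω²·d²x/dθ².
d²x/dθ² = −r cosθ − r²(cos2θ)/√u − r⁴ sin²2θ/(4u^{3/2}),  u = L² − r² sin²θ = 0.00117494 m².
Substituting r = 0.0121 m, L = 0.0347 m, θ = 153.5°: d²x/dθ² = +0.0081733 m.
a = ω²·d²x/dθ² = (239.2)²·(+0.0081733) = +467.49 m/s²;  |a| = 467.49 m/s².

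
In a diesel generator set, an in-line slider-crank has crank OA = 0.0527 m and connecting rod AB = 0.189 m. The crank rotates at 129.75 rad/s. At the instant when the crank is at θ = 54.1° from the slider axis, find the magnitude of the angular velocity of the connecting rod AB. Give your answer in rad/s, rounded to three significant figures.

ω = 129.8 rad/s
The rod makes angle φ with the slider axis where L sinφ = r sinθ; differentiating, L cosφ·φ̇ = r ω cosθ.
L cosφ = √(L² − r² sin²θ) = 0.18412 m.
|ω_rod| = r ω |cosθ| / √(L² − r² sin²θ) = 0.0527·129.8·0.58637/0.18412 = 21.777 rad/s.

21.8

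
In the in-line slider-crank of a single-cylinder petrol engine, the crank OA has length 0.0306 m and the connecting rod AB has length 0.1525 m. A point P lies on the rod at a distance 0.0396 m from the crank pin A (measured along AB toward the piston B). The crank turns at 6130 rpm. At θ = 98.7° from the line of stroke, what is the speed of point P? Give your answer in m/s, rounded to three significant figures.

ω = 641.9 rad/s.  Crank-pin speed |V_A| = rω = 19.643 m/s, perpendicular to OA.
Rod angle: sinφ = −(r/L) sinθ ⇒ φ = -11.440°; ω_rod = −rω cosθ/√(L²−r²sin²θ) = +19.878 rad/s.
V_P = V_A + ω_rod × AP, with AP = 0.0396 m along the rod.
Components: V_Px = −rω sinθ − a·ω_rod·sinφ = -19.261 m/s;  V_Py = rω cosθ + a·ω_rod·cosφ = -2.1997 m/s.
|V_P| = √(V_Px² + V_Py²) = 19.386 m/s.

19.4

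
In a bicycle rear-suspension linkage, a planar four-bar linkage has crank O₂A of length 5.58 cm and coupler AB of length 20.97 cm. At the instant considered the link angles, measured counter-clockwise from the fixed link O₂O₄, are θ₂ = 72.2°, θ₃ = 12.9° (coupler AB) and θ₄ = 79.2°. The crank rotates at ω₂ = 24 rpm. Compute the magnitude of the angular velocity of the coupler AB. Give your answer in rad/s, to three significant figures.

ω₂ = 2.513 rad/s (from 24 rpm).
Differentiating the loop-closure r₂e^{iθ₂}+r₃e^{iθ₃}=r₁+r₄e^{iθ₄} gives r₂ω₂e^{iθ₂}+r₃ω₃e^{iθ₃}=r₄ω₄e^{iθ₄}.
Eliminating the other unknown: ω₃ = r₂ω₂ sin(θ₄−θ₂) / [r₃ sin(θ₃−θ₄)].
Numerator sine = +0.12187; denominator sine = -0.91566.
Result = 0.0558·2.513·(+0.12187) / (0.2097·(-0.91566)) = -0.089009 rad/s; magnitude 0.089009 rad/s.

0.0890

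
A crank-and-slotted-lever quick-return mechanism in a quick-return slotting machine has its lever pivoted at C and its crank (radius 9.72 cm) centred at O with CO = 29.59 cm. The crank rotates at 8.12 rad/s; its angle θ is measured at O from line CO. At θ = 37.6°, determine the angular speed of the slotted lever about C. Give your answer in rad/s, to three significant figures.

1.84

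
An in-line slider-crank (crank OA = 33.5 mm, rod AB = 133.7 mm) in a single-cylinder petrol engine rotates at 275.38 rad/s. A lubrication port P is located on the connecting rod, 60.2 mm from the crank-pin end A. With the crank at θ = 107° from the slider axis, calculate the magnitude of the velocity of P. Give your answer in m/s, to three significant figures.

8.65

ω = 275.4 rad/s.  Crank-pin speed |V_A| = rω = 9.2252 m/s, perpendicular to OA.
Rod angle: sinφ = −(r/L) sinθ ⇒ φ = -13.864°; ω_rod = −rω cosθ/√(L²−r²sin²θ) = +20.779 rad/s.
V_P = V_A + ω_rod × AP, with AP = 0.0602 m along the rod.
Components: V_Px = −rω sinθ − a·ω_rod·sinφ = -8.5224 m/s;  V_Py = rω cosθ + a·ω_rod·cosφ = -1.4828 m/s.
|V_P| = √(V_Px² + V_Py²) = 8.6504 m/s.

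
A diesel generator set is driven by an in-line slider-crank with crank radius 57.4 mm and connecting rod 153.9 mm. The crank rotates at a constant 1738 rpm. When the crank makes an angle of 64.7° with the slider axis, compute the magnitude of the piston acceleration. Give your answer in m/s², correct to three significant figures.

ω = 2π·1738/60 = 182 rad/s
x(θ) = r cosθ + √(L² − r² sin²θ); with ω constant, a = ω²·d²x/dθ².
d²x/dθ² = −r cosθ − r²(cos2θ)/√u − r⁴ sin²2θ/(4u^{3/2}),  u = L² − r² sin²θ = 0.0209922 m².
Substituting r = 0.0574 m, L = 0.1539 m, θ = 64.7°: d²x/dθ² = -0.010629 m.
a = ω²·d²x/dθ² = (182)²·(-0.010629) = -352.09 m/s²;  |a| = 352.09 m/s².

352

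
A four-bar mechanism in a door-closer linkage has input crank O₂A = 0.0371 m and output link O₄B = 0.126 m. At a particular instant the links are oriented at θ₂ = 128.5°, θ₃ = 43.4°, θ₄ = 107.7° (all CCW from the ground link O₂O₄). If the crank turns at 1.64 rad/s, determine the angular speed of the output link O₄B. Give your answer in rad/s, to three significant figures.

0.534

ω₂ = 1.64 rad/s
Differentiating the loop-closure r₂e^{iθ₂}+r₃e^{iθ₃}=r₁+r₄e^{iθ₄} gives r₂ω₂e^{iθ₂}+r₃ω₃e^{iθ₃}=r₄ω₄e^{iθ₄}.
Eliminating the other unknown: ω₄ = r₂ω₂ sin(θ₂−θ₃) / [r₄ sin(θ₄−θ₃)].
Numerator sine = +0.99635; denominator sine = +0.90108.
Result = 0.0371·1.64·(+0.99635) / (0.126·(+0.90108)) = +0.53394 rad/s; magnitude 0.53394 rad/s.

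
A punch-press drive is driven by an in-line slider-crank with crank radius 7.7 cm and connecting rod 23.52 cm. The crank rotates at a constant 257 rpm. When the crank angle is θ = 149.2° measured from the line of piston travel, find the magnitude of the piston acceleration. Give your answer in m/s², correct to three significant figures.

ω = 2π·257/60 = 26.91 rad/s
x(θ) = r cosθ + √(L² − r² sin²θ); with ω constant, a = ω²·d²x/dθ².
d²x/dθ² = −r cosθ − r²(cos2θ)/√u − r⁴ sin²2θ/(4u^{3/2}),  u = L² − r² sin²θ = 0.0537645 m².
Substituting r = 0.077 m, L = 0.2352 m, θ = 149.2°: d²x/dθ² = +0.053433 m.
a = ω²·d²x/dθ² = (26.91)²·(+0.053433) = +38.702 m/s²;  |a| = 38.702 m/s².

38.7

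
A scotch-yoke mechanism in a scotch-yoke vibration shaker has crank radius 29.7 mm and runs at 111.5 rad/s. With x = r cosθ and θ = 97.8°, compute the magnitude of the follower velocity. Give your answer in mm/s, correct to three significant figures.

3280

ω = 111.5 rad/s
x = r cosθ ⇒ ẋ = −rω sinθ.
|v| = rω|sinθ| = 0.0297·111.5·|sin 97.8°| = 3.2809 m/s = 3280.9 mm/s.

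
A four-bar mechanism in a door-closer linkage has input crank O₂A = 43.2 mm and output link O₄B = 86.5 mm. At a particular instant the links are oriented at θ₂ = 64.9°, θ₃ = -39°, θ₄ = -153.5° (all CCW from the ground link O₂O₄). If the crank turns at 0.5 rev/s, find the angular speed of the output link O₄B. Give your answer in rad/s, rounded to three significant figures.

ω₂ = 3.142 rad/s (from 0.5 rev/s).
Differentiating the loop-closure r₂e^{iθ₂}+r₃e^{iθ₃}=r₁+r₄e^{iθ₄} gives r₂ω₂e^{iθ₂}+r₃ω₃e^{iθ₃}=r₄ω₄e^{iθ₄}.
Eliminating the other unknown: ω₄ = r₂ω₂ sin(θ₂−θ₃) / [r₄ sin(θ₄−θ₃)].
Numerator sine = +0.97072; denominator sine = -0.90996.
Result = 0.0432·3.142·(+0.97072) / (0.0865·(-0.90996)) = -1.6737 rad/s; magnitude 1.6737 rad/s.

1.67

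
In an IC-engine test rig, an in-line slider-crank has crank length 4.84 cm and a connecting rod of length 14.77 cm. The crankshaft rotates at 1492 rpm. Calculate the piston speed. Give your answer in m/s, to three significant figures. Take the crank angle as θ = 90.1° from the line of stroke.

ω = 2π·1492/60 = 156.2 rad/s
For an in-line slider-crank, x = r cosθ + √(L² − r² sin²θ), so v = −rω sinθ·[1 + r cosθ/√(L² − r² sin²θ)].
With r = 0.0484 m, L = 0.1477 m, θ = 90.1°: √(L² − r² sin²θ) = 0.13954 m.
v = −0.0484·156.2·1.00000·[1 + 0.0484·-0.00175/0.13954] = -7.5575 m/s.
|v| = 7.5575 m/s.

7.56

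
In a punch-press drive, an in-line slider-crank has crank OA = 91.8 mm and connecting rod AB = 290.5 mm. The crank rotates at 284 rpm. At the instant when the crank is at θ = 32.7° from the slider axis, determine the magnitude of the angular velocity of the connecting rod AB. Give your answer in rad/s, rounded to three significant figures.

8.03

ω = 29.74 rad/s (converted from 284 rpm).
The rod makes angle φ with the slider axis where L sinφ = r sinθ; differentiating, L cosφ·φ̇ = r ω cosθ.
L cosφ = √(L² − r² sin²θ) = 0.28624 m.
|ω_rod| = r ω |cosθ| / √(L² − r² sin²θ) = 0.0918·29.74·0.84151/0.28624 = 8.0265 rad/s.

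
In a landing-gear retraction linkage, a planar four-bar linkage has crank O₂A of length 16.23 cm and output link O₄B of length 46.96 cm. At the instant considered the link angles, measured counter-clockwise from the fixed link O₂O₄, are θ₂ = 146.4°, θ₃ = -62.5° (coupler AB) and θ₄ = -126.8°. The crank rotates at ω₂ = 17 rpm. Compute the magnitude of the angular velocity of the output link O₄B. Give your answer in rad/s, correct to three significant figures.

ω₂ = 1.78 rad/s (from 17 rpm).
Differentiating the loop-closure r₂e^{iθ₂}+r₃e^{iθ₃}=r₁+r₄e^{iθ₄} gives r₂ω₂e^{iθ₂}+r₃ω₃e^{iθ₃}=r₄ω₄e^{iθ₄}.
Eliminating the other unknown: ω₄ = r₂ω₂ sin(θ₂−θ₃) / [r₄ sin(θ₄−θ₃)].
Numerator sine = -0.48328; denominator sine = -0.90108.
Result = 0.1623·1.78·(-0.48328) / (0.4696·(-0.90108)) = +0.32999 rad/s; magnitude 0.32999 rad/s.

0.330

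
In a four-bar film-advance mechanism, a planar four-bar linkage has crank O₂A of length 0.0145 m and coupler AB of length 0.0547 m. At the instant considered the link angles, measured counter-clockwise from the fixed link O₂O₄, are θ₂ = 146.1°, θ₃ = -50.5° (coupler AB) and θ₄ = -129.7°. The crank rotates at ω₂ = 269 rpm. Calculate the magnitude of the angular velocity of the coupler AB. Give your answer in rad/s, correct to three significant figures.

7.56

ω₂ = 28.17 rad/s (from 269 rpm).
Differentiating the loop-closure r₂e^{iθ₂}+r₃e^{iθ₃}=r₁+r₄e^{iθ₄} gives r₂ω₂e^{iθ₂}+r₃ω₃e^{iθ₃}=r₄ω₄e^{iθ₄}.
Eliminating the other unknown: ω₃ = r₂ω₂ sin(θ₄−θ₂) / [r₃ sin(θ₃−θ₄)].
Numerator sine = +0.99488; denominator sine = +0.98229.
Result = 0.0145·28.17·(+0.99488) / (0.0547·(+0.98229)) = +7.563 rad/s; magnitude 7.563 rad/s.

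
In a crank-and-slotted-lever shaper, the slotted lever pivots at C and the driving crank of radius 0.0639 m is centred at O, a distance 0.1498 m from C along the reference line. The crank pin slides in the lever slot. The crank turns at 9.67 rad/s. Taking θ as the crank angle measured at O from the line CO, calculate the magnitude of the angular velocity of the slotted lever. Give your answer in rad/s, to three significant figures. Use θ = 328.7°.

ω = 9.67 rad/s
Crank pin A relative to C: A = (d + r cosθ, r sinθ); lever angle φ = atan2(r sinθ, d + r cosθ).
Differentiating tanφ: φ̇ = rω(d cosθ + r)/(d² + r² + 2dr cosθ).
d² + r² + 2dr cosθ = |CA|² = 0.0428814 m²;  d cosθ + r = +0.1919 m.
|ω_lever| = |0.0639·9.67·+0.1919| / 0.0428814 = 2.7652 rad/s.

2.77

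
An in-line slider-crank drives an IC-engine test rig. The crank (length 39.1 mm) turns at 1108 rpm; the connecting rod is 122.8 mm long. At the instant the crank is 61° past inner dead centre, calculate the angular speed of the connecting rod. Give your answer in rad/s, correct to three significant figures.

ω = 116 rad/s (converted from 1108 rpm).
The rod makes angle φ with the slider axis where L sinφ = r sinθ; differentiating, L cosφ·φ̇ = r ω cosθ.
L cosφ = √(L² − r² sin²θ) = 0.11794 m.
|ω_rod| = r ω |cosθ| / √(L² − r² sin²θ) = 0.0391·116·0.48481/0.11794 = 18.649 rad/s.

18.6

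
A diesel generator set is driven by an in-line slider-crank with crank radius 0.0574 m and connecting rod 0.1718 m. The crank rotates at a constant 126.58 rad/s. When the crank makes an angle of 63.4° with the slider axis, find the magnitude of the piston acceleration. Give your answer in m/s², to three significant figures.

ω = 126.6 rad/s
x(θ) = r cosθ + √(L² − r² sin²θ); with ω constant, a = ω²·d²x/dθ².
d²x/dθ² = −r cosθ − r²(cos2θ)/√u − r⁴ sin²2θ/(4u^{3/2}),  u = L² − r² sin²θ = 0.026881 m².
Substituting r = 0.0574 m, L = 0.1718 m, θ = 63.4°: d²x/dθ² = -0.014058 m.
a = ω²·d²x/dθ² = (126.6)²·(-0.014058) = -225.25 m/s²;  |a| = 225.25 m/s².

225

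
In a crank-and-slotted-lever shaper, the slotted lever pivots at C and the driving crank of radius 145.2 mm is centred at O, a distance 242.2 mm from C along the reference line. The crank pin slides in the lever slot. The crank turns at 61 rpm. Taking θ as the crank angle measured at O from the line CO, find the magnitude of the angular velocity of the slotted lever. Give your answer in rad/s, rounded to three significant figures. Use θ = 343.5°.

ω = 6.388 rad/s (from 61 rpm).
Crank pin A relative to C: A = (d + r cosθ, r sinθ); lever angle φ = atan2(r sinθ, d + r cosθ).
Differentiating tanφ: φ̇ = rω(d cosθ + r)/(d² + r² + 2dr cosθ).
d² + r² + 2dr cosθ = |CA|² = 0.147182 m²;  d cosθ + r = +0.37743 m.
|ω_lever| = |0.1452·6.388·+0.37743| / 0.147182 = 2.3785 rad/s.

2.38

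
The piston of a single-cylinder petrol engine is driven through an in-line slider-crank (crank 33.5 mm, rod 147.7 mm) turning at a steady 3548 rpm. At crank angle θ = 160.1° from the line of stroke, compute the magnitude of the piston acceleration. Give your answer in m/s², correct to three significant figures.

ω = 2π·3548/60 = 371.5 rad/s
x(θ) = r cosθ + √(L² − r² sin²θ); with ω constant, a = ω²·d²x/dθ².
d²x/dθ² = −r cosθ − r²(cos2θ)/√u − r⁴ sin²2θ/(4u^{3/2}),  u = L² − r² sin²θ = 0.0216853 m².
Substituting r = 0.0335 m, L = 0.1477 m, θ = 160.1°: d²x/dθ² = +0.025604 m.
a = ω²·d²x/dθ² = (371.5)²·(+0.025604) = +3534.6 m/s²;  |a| = 3534.6 m/s².

3530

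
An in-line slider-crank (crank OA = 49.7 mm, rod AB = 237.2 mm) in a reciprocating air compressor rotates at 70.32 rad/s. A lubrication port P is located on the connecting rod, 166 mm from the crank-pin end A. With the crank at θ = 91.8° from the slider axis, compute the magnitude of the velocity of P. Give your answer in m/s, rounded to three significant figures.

ω = 70.32 rad/s.  Crank-pin speed |V_A| = rω = 3.4949 m/s, perpendicular to OA.
Rod angle: sinφ = −(r/L) sinθ ⇒ φ = -12.089°; ω_rod = −rω cosθ/√(L²−r²sin²θ) = +0.4733 rad/s.
V_P = V_A + ω_rod × AP, with AP = 0.166 m along the rod.
Components: V_Px = −rω sinθ − a·ω_rod·sinφ = -3.4767 m/s;  V_Py = rω cosθ + a·ω_rod·cosφ = -0.032952 m/s.
|V_P| = √(V_Px² + V_Py²) = 3.4769 m/s.

3.48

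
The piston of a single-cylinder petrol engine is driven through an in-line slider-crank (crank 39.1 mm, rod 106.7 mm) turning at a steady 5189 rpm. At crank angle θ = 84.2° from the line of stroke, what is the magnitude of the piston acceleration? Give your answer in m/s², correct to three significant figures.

3280

ω = 2π·5189/60 = 543.4 rad/s
x(θ) = r cosθ + √(L² − r² sin²θ); with ω constant, a = ω²·d²x/dθ².
d²x/dθ² = −r cosθ − r²(cos2θ)/√u − r⁴ sin²2θ/(4u^{3/2}),  u = L² − r² sin²θ = 0.00987169 m².
Substituting r = 0.0391 m, L = 0.1067 m, θ = 84.2°: d²x/dθ² = +0.011097 m.
a = ω²·d²x/dθ² = (543.4)²·(+0.011097) = +3276.8 m/s²;  |a| = 3276.8 m/s².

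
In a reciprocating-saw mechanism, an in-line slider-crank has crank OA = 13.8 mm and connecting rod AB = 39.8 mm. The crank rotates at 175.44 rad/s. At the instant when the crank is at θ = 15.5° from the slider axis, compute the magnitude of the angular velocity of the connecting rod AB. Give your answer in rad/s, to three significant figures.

ω = 175.4 rad/s
The rod makes angle φ with the slider axis where L sinφ = r sinθ; differentiating, L cosφ·φ̇ = r ω cosθ.
L cosφ = √(L² − r² sin²θ) = 0.039629 m.
|ω_rod| = r ω |cosθ| / √(L² − r² sin²θ) = 0.0138·175.4·0.96363/0.039629 = 58.872 rad/s.

58.9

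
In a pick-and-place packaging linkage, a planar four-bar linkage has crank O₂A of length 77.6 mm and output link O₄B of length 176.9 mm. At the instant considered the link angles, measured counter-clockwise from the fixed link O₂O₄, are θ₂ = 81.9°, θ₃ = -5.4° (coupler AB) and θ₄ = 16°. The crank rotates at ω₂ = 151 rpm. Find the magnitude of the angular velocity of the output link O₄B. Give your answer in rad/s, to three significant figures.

19.0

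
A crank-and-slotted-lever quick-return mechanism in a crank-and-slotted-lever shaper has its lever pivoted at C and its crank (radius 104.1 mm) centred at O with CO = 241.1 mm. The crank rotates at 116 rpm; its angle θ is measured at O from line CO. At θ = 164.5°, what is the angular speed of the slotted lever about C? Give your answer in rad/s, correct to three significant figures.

7.87

ω = 12.15 rad/s (from 116 rpm).
Crank pin A relative to C: A = (d + r cosθ, r sinθ); lever angle φ = atan2(r sinθ, d + r cosθ).
Differentiating tanφ: φ̇ = rω(d cosθ + r)/(d² + r² + 2dr cosθ).
d² + r² + 2dr cosθ = |CA|² = 0.0205946 m²;  d cosθ + r = -0.12823 m.
|ω_lever| = |0.1041·12.15·-0.12823| / 0.0205946 = 7.8737 rad/s.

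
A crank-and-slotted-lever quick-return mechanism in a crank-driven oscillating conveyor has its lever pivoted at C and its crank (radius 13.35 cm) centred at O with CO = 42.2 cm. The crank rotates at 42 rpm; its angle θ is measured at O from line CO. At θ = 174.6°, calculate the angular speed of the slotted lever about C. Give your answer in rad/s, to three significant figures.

ω = 4.398 rad/s (from 42 rpm).
Crank pin A relative to C: A = (d + r cosθ, r sinθ); lever angle φ = atan2(r sinθ, d + r cosθ).
Differentiating tanφ: φ̇ = rω(d cosθ + r)/(d² + r² + 2dr cosθ).
d² + r² + 2dr cosθ = |CA|² = 0.0837323 m²;  d cosθ + r = -0.28663 m.
|ω_lever| = |0.1335·4.398·-0.28663| / 0.0837323 = 2.0099 rad/s.

2.01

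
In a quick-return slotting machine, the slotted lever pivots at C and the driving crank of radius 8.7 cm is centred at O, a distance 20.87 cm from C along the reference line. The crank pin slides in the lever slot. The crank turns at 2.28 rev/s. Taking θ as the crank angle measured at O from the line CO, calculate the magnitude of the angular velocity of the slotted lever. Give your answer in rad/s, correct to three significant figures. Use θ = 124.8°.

1.32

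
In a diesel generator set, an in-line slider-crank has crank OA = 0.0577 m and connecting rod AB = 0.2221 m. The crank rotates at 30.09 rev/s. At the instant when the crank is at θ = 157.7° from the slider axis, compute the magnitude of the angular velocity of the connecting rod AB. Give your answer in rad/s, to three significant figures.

ω = 189.1 rad/s (converted from 30.09 rev/s).
The rod makes angle φ with the slider axis where L sinφ = r sinθ; differentiating, L cosφ·φ̇ = r ω cosθ.
L cosφ = √(L² − r² sin²θ) = 0.22102 m.
|ω_rod| = r ω |cosθ| / √(L² − r² sin²θ) = 0.0577·189.1·0.92521/0.22102 = 45.666 rad/s.

45.7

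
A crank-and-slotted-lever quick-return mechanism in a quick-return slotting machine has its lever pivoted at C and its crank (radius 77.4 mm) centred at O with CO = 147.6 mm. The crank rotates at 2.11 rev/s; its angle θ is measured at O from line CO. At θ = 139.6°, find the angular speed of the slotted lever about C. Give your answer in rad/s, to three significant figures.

ω = 13.26 rad/s (from 2.11 rev/s).
Crank pin A relative to C: A = (d + r cosθ, r sinθ); lever angle φ = atan2(r sinθ, d + r cosθ).
Differentiating tanφ: φ̇ = rω(d cosθ + r)/(d² + r² + 2dr cosθ).
d² + r² + 2dr cosθ = |CA|² = 0.0103765 m²;  d cosθ + r = -0.035003 m.
|ω_lever| = |0.0774·13.26·-0.035003| / 0.0103765 = 3.4614 rad/s.

3.46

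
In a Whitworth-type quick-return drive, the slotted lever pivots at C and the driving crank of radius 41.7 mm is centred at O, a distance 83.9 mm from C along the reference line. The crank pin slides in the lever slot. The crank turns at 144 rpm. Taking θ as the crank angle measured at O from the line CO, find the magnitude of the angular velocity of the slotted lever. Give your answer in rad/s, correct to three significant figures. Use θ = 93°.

ω = 15.08 rad/s (from 144 rpm).
Crank pin A relative to C: A = (d + r cosθ, r sinθ); lever angle φ = atan2(r sinθ, d + r cosθ).
Differentiating tanφ: φ̇ = rω(d cosθ + r)/(d² + r² + 2dr cosθ).
d² + r² + 2dr cosθ = |CA|² = 0.00841189 m²;  d cosθ + r = +0.037309 m.
|ω_lever| = |0.0417·15.08·+0.037309| / 0.00841189 = 2.789 rad/s.

2.79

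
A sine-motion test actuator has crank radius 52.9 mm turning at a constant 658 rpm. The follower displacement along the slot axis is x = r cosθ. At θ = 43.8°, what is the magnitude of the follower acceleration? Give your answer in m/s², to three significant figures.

181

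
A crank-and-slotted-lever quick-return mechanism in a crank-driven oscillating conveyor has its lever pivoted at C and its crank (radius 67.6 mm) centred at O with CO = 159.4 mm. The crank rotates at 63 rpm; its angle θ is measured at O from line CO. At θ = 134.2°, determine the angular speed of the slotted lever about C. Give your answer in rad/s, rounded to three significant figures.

1.30

ω = 6.597 rad/s (from 63 rpm).
Crank pin A relative to C: A = (d + r cosθ, r sinθ); lever angle φ = atan2(r sinθ, d + r cosθ).
Differentiating tanφ: φ̇ = rω(d cosθ + r)/(d² + r² + 2dr cosθ).
d² + r² + 2dr cosθ = |CA|² = 0.0149536 m²;  d cosθ + r = -0.043528 m.
|ω_lever| = |0.0676·6.597·-0.043528| / 0.0149536 = 1.2982 rad/s.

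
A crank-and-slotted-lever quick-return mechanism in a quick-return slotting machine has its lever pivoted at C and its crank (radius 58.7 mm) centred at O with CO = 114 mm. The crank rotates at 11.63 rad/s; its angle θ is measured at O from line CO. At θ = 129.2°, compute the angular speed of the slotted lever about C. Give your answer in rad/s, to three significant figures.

ω = 11.63 rad/s
Crank pin A relative to C: A = (d + r cosθ, r sinθ); lever angle φ = atan2(r sinθ, d + r cosθ).
Differentiating tanφ: φ̇ = rω(d cosθ + r)/(d² + r² + 2dr cosθ).
d² + r² + 2dr cosθ = |CA|² = 0.00798286 m²;  d cosθ + r = -0.013351 m.
|ω_lever| = |0.0587·11.63·-0.013351| / 0.00798286 = 1.1418 rad/s.

1.14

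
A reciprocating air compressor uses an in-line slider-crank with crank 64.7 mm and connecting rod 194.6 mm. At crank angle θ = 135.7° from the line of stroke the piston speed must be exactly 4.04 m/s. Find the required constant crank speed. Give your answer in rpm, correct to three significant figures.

1130

For an in-line slider-crank, |v_piston| = rω|sinθ|·[1 + r cosθ/√(L² − r² sin²θ)].
With r = 0.0647 m, L = 0.1946 m, θ = 135.7°: the bracketed kinematic factor |dx/dθ| = 0.034133 m.
ω = v/|dx/dθ| = 4.04/0.034133 = 118.36 rad/s.
N = 60ω/(2π) = 1130.3 rpm.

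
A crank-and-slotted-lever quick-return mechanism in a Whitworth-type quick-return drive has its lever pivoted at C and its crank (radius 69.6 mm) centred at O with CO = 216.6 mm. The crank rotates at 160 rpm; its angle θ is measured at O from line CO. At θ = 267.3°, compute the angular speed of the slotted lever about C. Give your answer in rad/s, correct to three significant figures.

1.38

ω = 16.76 rad/s (from 160 rpm).
Crank pin A relative to C: A = (d + r cosθ, r sinθ); lever angle φ = atan2(r sinθ, d + r cosθ).
Differentiating tanφ: φ̇ = rω(d cosθ + r)/(d² + r² + 2dr cosθ).
d² + r² + 2dr cosθ = |CA|² = 0.0503394 m²;  d cosθ + r = +0.059397 m.
|ω_lever| = |0.0696·16.76·+0.059397| / 0.0503394 = 1.376 rad/s.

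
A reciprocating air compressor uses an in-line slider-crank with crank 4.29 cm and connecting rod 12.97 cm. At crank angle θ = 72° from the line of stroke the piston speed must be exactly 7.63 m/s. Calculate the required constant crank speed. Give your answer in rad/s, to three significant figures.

For an in-line slider-crank, |v_piston| = rω|sinθ|·[1 + r cosθ/√(L² − r² sin²θ)].
With r = 0.0429 m, L = 0.1297 m, θ = 72°: the bracketed kinematic factor |dx/dθ| = 0.045194 m.
ω = v/|dx/dθ| = 7.63/0.045194 = 168.83 rad/s.

169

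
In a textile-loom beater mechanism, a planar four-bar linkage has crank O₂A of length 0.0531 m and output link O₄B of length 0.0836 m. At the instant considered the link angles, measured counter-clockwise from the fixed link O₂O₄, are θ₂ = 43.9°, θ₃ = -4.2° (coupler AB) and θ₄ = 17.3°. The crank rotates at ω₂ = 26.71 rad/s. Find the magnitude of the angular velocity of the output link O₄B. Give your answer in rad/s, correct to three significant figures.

34.5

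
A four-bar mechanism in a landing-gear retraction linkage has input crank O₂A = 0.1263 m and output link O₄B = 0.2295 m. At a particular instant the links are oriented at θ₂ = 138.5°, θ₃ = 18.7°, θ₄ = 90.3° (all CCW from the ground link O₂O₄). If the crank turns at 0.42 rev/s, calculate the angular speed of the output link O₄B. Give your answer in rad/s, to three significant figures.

1.33

ω₂ = 2.639 rad/s (from 0.42 rev/s).
Differentiating the loop-closure r₂e^{iθ₂}+r₃e^{iθ₃}=r₁+r₄e^{iθ₄} gives r₂ω₂e^{iθ₂}+r₃ω₃e^{iθ₃}=r₄ω₄e^{iθ₄}.
Eliminating the other unknown: ω₄ = r₂ω₂ sin(θ₂−θ₃) / [r₄ sin(θ₄−θ₃)].
Numerator sine = +0.86777; denominator sine = +0.94888.
Result = 0.1263·2.639·(+0.86777) / (0.2295·(+0.94888)) = +1.3281 rad/s; magnitude 1.3281 rad/s.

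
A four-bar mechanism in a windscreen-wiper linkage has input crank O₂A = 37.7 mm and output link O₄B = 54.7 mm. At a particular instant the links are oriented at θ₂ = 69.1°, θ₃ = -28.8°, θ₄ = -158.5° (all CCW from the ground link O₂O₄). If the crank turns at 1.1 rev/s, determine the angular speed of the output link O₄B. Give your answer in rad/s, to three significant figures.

6.13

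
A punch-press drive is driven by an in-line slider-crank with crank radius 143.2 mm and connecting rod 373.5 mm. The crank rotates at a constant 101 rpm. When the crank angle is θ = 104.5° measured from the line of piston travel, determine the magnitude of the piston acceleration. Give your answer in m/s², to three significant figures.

9.73

ω = 2π·101/60 = 10.58 rad/s
x(θ) = r cosθ + √(L² − r² sin²θ); with ω constant, a = ω²·d²x/dθ².
d²x/dθ² = −r cosθ − r²(cos2θ)/√u − r⁴ sin²2θ/(4u^{3/2}),  u = L² − r² sin²θ = 0.120282 m².
Substituting r = 0.1432 m, L = 0.3735 m, θ = 104.5°: d²x/dθ² = +0.086976 m.
a = ω²·d²x/dθ² = (10.58)²·(+0.086976) = +9.7297 m/s²;  |a| = 9.7297 m/s².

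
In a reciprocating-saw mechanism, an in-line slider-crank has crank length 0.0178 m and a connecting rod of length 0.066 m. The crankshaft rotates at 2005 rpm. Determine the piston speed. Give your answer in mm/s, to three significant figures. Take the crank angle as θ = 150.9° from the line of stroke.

ω = 2π·2005/60 = 210 rad/s
For an in-line slider-crank, x = r cosθ + √(L² − r² sin²θ), so v = −rω sinθ·[1 + r cosθ/√(L² − r² sin²θ)].
With r = 0.0178 m, L = 0.066 m, θ = 150.9°: √(L² − r² sin²θ) = 0.06543 m.
v = −0.0178·210·0.48634·[1 + 0.0178·-0.87377/0.06543] = -1.3855 m/s.
|v| = 1.3855 m/s = 1385.5 mm/s.

1390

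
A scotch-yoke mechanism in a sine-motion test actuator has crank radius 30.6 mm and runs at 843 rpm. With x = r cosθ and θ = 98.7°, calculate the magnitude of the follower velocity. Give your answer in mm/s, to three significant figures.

2670

ω = 88.28 rad/s (from 843 rpm).
x = r cosθ ⇒ ẋ = −rω sinθ.
|v| = rω|sinθ| = 0.0306·88.28·|sin 98.7°| = 2.6702 m/s = 2670.2 mm/s.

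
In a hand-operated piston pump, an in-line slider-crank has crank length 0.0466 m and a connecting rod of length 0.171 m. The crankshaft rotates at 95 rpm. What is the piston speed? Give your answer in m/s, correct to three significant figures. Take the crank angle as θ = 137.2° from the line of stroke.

0.251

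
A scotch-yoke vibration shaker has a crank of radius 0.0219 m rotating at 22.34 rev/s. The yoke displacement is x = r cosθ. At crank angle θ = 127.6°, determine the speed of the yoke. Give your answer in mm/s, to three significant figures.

ω = 140.4 rad/s (from 22.34 rev/s).
x = r cosθ ⇒ ẋ = −rω sinθ.
|v| = rω|sinθ| = 0.0219·140.4·|sin 127.6°| = 2.4355 m/s = 2435.5 mm/s.

2440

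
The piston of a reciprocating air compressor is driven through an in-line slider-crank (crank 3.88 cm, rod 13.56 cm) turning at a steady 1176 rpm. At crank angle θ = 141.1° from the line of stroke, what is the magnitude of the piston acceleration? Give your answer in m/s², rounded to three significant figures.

418

ω = 2π·1176/60 = 123.2 rad/s
x(θ) = r cosθ + √(L² − r² sin²θ); with ω constant, a = ω²·d²x/dθ².
d²x/dθ² = −r cosθ − r²(cos2θ)/√u − r⁴ sin²2θ/(4u^{3/2}),  u = L² − r² sin²θ = 0.0177937 m².
Substituting r = 0.0388 m, L = 0.1356 m, θ = 141.1°: d²x/dθ² = +0.027583 m.
a = ω²·d²x/dθ² = (123.2)²·(+0.027583) = +418.32 m/s²;  |a| = 418.32 m/s².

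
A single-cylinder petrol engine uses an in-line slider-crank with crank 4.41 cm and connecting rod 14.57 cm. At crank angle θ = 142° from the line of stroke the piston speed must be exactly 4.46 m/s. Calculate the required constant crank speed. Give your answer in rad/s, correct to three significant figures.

217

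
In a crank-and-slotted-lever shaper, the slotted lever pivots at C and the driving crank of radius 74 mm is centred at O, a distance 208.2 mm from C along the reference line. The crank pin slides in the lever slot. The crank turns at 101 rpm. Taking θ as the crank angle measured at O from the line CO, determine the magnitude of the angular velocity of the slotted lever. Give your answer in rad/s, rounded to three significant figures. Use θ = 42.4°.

2.49

ω = 10.58 rad/s (from 101 rpm).
Crank pin A relative to C: A = (d + r cosθ, r sinθ); lever angle φ = atan2(r sinθ, d + r cosθ).
Differentiating tanφ: φ̇ = rω(d cosθ + r)/(d² + r² + 2dr cosθ).
d² + r² + 2dr cosθ = |CA|² = 0.0715777 m²;  d cosθ + r = +0.22775 m.
|ω_lever| = |0.074·10.58·+0.22775| / 0.0715777 = 2.4903 rad/s.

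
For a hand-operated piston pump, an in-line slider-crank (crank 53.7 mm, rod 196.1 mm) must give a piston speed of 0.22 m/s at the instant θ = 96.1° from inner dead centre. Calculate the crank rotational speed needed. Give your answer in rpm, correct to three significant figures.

40.6

For an in-line slider-crank, |v_piston| = rω|sinθ|·[1 + r cosθ/√(L² − r² sin²θ)].
With r = 0.0537 m, L = 0.1961 m, θ = 96.1°: the bracketed kinematic factor |dx/dθ| = 0.051781 m.
ω = v/|dx/dθ| = 0.22/0.051781 = 4.2487 rad/s.
N = 60ω/(2π) = 40.572 rpm.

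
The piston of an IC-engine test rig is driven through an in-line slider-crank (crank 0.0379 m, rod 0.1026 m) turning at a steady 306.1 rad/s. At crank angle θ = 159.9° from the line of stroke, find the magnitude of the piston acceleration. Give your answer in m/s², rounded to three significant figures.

ω = 306.1 rad/s
x(θ) = r cosθ + √(L² − r² sin²θ); with ω constant, a = ω²·d²x/dθ².
d²x/dθ² = −r cosθ − r²(cos2θ)/√u − r⁴ sin²2θ/(4u^{3/2}),  u = L² − r² sin²θ = 0.0103571 m².
Substituting r = 0.0379 m, L = 0.1026 m, θ = 159.9°: d²x/dθ² = +0.024607 m.
a = ω²·d²x/dθ² = (306.1)²·(+0.024607) = +2305.6 m/s²;  |a| = 2305.6 m/s².

2310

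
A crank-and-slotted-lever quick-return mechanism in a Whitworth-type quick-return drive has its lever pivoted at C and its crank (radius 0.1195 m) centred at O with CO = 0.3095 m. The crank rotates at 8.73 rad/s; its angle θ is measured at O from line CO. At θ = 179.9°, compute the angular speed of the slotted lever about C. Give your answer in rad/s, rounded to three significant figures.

ω = 8.73 rad/s
Crank pin A relative to C: A = (d + r cosθ, r sinθ); lever angle φ = atan2(r sinθ, d + r cosθ).
Differentiating tanφ: φ̇ = rω(d cosθ + r)/(d² + r² + 2dr cosθ).
d² + r² + 2dr cosθ = |CA|² = 0.0361001 m²;  d cosθ + r = -0.19 m.
|ω_lever| = |0.1195·8.73·-0.19| / 0.0361001 = 5.4907 rad/s.

5.49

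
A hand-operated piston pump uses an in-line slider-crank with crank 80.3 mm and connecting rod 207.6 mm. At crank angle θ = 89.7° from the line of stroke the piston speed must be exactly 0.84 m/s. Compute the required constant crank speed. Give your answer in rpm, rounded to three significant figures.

99.7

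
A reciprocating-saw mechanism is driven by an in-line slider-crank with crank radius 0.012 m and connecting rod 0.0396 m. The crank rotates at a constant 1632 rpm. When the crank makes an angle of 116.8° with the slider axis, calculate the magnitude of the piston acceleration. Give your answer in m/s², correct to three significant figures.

ω = 2π·1632/60 = 170.9 rad/s
x(θ) = r cosθ + √(L² − r² sin²θ); with ω constant, a = ω²·d²x/dθ².
d²x/dθ² = −r cosθ − r²(cos2θ)/√u − r⁴ sin²2θ/(4u^{3/2}),  u = L² − r² sin²θ = 0.00145343 m².
Substituting r = 0.012 m, L = 0.0396 m, θ = 116.8°: d²x/dθ² = +0.0075914 m.
a = ω²·d²x/dθ² = (170.9)²·(+0.0075914) = +221.73 m/s²;  |a| = 221.73 m/s².

222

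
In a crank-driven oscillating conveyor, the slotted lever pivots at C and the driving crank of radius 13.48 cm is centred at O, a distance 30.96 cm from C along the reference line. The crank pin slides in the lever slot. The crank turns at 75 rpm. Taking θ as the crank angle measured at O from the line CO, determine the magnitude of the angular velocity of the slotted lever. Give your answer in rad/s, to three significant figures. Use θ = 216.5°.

2.57

ω = 7.854 rad/s (from 75 rpm).
Crank pin A relative to C: A = (d + r cosθ, r sinθ); lever angle φ = atan2(r sinθ, d + r cosθ).
Differentiating tanφ: φ̇ = rω(d cosθ + r)/(d² + r² + 2dr cosθ).
d² + r² + 2dr cosθ = |CA|² = 0.0469267 m²;  d cosθ + r = -0.11407 m.
|ω_lever| = |0.1348·7.854·-0.11407| / 0.0469267 = 2.5736 rad/s.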